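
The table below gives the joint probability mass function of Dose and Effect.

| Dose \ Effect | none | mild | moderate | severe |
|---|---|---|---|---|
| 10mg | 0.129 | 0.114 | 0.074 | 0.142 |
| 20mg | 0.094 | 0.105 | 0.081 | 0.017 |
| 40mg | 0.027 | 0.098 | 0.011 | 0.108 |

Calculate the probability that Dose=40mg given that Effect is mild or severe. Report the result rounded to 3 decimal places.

P(Effect=mild) = 0.114 + 0.105 + 0.098 = 0.317.
P(Effect=severe) = 0.142 + 0.017 + 0.108 = 0.267.
P(Effect ∈ {mild, severe}) = 0.317 + 0.267 = 0.584; P(Dose=40mg, Effect ∈ {mild, severe}) = 0.098 + 0.108 = 0.206.
P(Dose=40mg | Effect ∈ {mild, severe}) = 0.206/0.584 = 0.353.

0.353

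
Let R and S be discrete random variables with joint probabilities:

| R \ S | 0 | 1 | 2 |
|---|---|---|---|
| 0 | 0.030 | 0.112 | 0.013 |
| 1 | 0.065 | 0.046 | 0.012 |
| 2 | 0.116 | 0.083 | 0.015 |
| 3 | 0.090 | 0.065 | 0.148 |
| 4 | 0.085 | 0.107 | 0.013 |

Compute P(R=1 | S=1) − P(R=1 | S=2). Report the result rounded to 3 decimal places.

P(S=1) = 0.112 + 0.046 + 0.083 + 0.065 + 0.107 = 0.413; P(R=1 | S=1) = 0.046/0.413 = 0.1114.
P(S=2) = 0.013 + 0.012 + 0.015 + 0.148 + 0.013 = 0.201; P(R=1 | S=2) = 0.012/0.201 = 0.0597.
Difference = 0.052.

0.052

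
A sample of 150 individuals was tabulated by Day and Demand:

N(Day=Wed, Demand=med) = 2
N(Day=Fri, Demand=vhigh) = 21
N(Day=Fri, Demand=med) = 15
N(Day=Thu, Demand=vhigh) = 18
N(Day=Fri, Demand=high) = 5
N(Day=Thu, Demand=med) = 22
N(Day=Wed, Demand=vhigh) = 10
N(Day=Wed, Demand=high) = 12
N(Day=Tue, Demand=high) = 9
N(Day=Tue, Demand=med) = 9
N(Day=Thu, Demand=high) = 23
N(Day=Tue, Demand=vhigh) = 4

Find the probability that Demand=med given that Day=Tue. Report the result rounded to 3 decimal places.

Total with Day=Tue: 9 + 9 + 4 = 22.
P(Demand=med | Day=Tue) = 9/22 = 0.409.

0.409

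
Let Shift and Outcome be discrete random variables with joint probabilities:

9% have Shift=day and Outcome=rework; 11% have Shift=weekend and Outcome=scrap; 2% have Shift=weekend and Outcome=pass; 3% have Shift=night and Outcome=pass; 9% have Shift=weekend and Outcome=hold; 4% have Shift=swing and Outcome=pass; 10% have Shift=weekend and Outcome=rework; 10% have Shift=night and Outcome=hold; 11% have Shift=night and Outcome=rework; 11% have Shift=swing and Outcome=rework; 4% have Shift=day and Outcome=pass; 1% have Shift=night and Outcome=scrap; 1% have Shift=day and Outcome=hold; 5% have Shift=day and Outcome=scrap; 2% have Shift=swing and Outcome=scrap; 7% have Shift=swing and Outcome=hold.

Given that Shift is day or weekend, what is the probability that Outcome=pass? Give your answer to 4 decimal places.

0.1176

P(Shift=day) = 0.04 + 0.09 + 0.05 + 0.01 = 0.19.
P(Shift=weekend) = 0.02 + 0.10 + 0.11 + 0.09 = 0.32.
P(Shift ∈ {day, weekend}) = 0.19 + 0.32 = 0.51; P(Outcome=pass, Shift ∈ {day, weekend}) = 0.04 + 0.02 = 0.06.
P(Outcome=pass | Shift ∈ {day, weekend}) = 0.06/0.51 = 0.1176.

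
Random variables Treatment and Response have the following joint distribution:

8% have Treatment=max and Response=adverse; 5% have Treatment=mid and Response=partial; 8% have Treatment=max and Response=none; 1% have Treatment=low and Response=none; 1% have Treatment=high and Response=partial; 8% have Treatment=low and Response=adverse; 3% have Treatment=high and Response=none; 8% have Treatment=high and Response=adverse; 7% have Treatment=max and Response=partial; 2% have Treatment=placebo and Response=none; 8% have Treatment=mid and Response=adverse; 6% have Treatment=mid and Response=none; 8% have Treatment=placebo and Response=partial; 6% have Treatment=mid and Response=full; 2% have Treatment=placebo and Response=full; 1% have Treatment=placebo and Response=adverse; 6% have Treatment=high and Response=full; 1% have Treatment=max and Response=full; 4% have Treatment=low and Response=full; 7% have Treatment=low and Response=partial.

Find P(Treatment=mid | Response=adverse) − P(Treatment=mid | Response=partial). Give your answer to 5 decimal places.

P(Response=adverse) = 0.01 + 0.08 + 0.08 + 0.08 + 0.08 = 0.33; P(Treatment=mid | Response=adverse) = 0.08/0.33 = 0.242424.
P(Response=partial) = 0.08 + 0.07 + 0.05 + 0.01 + 0.07 = 0.28; P(Treatment=mid | Response=partial) = 0.05/0.28 = 0.178571.
Difference = 0.06385.

0.06385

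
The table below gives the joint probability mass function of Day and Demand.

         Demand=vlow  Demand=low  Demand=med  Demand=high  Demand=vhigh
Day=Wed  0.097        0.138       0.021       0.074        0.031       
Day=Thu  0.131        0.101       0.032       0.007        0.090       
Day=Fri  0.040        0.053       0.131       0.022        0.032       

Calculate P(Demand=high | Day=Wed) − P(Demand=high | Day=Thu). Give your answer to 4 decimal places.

P(Day=Wed) = 0.097 + 0.138 + 0.021 + 0.074 + 0.031 = 0.361; P(Demand=high | Day=Wed) = 0.074/0.361 = 0.20499.
P(Day=Thu) = 0.131 + 0.101 + 0.032 + 0.007 + 0.090 = 0.361; P(Demand=high | Day=Thu) = 0.007/0.361 = 0.01939.
Difference = 0.1856.

0.1856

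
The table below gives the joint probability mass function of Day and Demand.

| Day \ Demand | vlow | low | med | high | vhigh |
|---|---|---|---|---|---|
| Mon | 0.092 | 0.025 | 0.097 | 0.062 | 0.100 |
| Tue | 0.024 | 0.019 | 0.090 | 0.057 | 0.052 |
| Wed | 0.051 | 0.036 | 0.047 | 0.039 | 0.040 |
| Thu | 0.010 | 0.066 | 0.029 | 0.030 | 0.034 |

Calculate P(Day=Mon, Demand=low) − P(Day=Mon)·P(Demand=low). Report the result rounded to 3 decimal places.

P(Day=Mon) = 0.092 + 0.025 + 0.097 + 0.062 + 0.100 = 0.376.
P(Demand=low) = 0.025 + 0.019 + 0.036 + 0.066 = 0.146.
P(Day=Mon, Demand=low) − P(Day=Mon)P(Demand=low) = 0.025 − 0.376×0.146 = -0.030.

-0.030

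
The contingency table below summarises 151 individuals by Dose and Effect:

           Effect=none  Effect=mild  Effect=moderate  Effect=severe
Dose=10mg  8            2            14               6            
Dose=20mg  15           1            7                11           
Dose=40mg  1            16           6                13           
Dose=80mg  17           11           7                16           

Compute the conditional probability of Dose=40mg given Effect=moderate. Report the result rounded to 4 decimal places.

0.1765

Total with Effect=moderate: 14 + 7 + 6 + 7 = 34.
P(Dose=40mg | Effect=moderate) = 6/34 = 0.1765.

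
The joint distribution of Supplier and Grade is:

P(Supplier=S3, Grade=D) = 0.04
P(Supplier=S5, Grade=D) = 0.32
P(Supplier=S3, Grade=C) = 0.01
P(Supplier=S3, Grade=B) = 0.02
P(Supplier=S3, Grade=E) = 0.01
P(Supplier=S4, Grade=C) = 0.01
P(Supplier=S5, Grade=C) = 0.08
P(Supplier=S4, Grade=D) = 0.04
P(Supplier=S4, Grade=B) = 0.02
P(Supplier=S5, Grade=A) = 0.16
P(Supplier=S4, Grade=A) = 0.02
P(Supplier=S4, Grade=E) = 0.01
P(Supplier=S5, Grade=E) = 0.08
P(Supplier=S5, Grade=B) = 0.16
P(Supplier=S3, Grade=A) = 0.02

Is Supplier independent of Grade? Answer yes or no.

Every cell satisfies P(Supplier,Grade) = P(Supplier)·P(Grade). For instance P(Supplier=S5) = 0.80, P(Grade=C) = 0.10, and 0.80×0.10 = 0.08 matches the joint entry. So Supplier and Grade are independent.

yes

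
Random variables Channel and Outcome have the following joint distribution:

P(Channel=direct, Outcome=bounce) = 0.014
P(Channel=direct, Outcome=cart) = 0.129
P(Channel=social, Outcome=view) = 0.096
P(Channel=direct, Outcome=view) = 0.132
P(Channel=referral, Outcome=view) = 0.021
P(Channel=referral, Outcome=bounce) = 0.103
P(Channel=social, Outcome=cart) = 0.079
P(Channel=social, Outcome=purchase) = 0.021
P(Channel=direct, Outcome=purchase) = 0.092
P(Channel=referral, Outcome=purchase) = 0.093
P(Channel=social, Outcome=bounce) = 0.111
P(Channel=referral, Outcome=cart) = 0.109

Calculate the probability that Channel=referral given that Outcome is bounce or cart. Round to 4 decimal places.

0.3890

P(Outcome=bounce) = 0.111 + 0.014 + 0.103 = 0.228.
P(Outcome=cart) = 0.079 + 0.129 + 0.109 = 0.317.
P(Outcome ∈ {bounce, cart}) = 0.228 + 0.317 = 0.545; P(Channel=referral, Outcome ∈ {bounce, cart}) = 0.103 + 0.109 = 0.212.
P(Channel=referral | Outcome ∈ {bounce, cart}) = 0.212/0.545 = 0.3890.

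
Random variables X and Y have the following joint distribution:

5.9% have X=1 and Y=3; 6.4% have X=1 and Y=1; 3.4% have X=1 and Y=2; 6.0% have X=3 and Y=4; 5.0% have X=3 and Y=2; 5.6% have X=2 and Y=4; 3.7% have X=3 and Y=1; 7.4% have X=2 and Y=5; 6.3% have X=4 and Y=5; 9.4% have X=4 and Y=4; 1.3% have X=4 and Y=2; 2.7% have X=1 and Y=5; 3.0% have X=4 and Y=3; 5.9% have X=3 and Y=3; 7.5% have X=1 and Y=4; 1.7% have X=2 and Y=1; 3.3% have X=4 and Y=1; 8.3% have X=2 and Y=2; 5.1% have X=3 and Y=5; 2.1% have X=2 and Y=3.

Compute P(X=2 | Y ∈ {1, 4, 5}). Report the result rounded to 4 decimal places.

P(Y=1) = 0.064 + 0.017 + 0.037 + 0.033 = 0.151.
P(Y=4) = 0.075 + 0.056 + 0.060 + 0.094 = 0.285.
P(Y=5) = 0.027 + 0.074 + 0.051 + 0.063 = 0.215.
P(Y ∈ {1, 4, 5}) = 0.151 + 0.285 + 0.215 = 0.651; P(X=2, Y ∈ {1, 4, 5}) = 0.017 + 0.056 + 0.074 = 0.147.
P(X=2 | Y ∈ {1, 4, 5}) = 0.147/0.651 = 0.2258.

0.2258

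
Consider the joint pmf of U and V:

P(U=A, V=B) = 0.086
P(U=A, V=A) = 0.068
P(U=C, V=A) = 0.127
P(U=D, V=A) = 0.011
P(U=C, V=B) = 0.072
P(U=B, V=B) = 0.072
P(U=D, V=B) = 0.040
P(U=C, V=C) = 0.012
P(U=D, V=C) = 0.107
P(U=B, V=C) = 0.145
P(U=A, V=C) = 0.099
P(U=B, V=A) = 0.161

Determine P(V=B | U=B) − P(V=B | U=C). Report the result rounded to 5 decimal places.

-0.15076

P(U=B) = 0.161 + 0.072 + 0.145 = 0.378; P(V=B | U=B) = 0.072/0.378 = 0.190476.
P(U=C) = 0.127 + 0.072 + 0.012 = 0.211; P(V=B | U=C) = 0.072/0.211 = 0.341232.
Difference = -0.15076.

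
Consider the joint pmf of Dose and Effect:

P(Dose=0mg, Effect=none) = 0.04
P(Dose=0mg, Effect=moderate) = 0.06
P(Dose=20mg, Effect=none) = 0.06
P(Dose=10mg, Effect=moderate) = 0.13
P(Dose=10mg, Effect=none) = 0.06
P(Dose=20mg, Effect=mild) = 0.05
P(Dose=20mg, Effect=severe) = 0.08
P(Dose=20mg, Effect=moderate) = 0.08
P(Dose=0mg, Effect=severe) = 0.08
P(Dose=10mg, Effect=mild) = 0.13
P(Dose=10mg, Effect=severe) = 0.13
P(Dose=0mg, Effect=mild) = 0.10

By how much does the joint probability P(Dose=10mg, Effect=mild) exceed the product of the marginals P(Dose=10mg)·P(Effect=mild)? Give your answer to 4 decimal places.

P(Dose=10mg) = 0.06 + 0.13 + 0.13 + 0.13 = 0.45.
P(Effect=mild) = 0.10 + 0.13 + 0.05 = 0.28.
P(Dose=10mg, Effect=mild) − P(Dose=10mg)P(Effect=mild) = 0.13 − 0.45×0.28 = 0.0040.

0.0040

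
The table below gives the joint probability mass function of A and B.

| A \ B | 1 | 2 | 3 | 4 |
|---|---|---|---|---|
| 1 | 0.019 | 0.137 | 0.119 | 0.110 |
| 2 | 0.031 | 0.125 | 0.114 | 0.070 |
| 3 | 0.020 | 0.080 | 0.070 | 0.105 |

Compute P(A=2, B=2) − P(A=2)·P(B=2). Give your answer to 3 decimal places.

0.009

P(A=2) = 0.031 + 0.125 + 0.114 + 0.070 = 0.340.
P(B=2) = 0.137 + 0.125 + 0.080 = 0.342.
P(A=2, B=2) − P(A=2)P(B=2) = 0.125 − 0.340×0.342 = 0.009.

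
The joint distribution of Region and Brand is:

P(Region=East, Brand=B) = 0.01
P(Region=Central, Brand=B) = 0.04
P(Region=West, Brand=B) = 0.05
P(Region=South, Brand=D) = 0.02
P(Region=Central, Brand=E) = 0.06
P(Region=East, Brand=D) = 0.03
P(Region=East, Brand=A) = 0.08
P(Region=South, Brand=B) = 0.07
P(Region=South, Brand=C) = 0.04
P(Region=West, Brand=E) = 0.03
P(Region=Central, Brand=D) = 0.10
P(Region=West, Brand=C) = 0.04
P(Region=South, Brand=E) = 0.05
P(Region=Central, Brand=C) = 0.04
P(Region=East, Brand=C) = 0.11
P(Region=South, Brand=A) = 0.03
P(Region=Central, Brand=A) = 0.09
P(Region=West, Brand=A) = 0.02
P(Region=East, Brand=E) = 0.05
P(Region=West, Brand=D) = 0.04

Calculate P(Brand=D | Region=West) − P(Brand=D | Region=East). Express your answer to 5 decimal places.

0.11508

P(Region=West) = 0.02 + 0.05 + 0.04 + 0.04 + 0.03 = 0.18; P(Brand=D | Region=West) = 0.04/0.18 = 0.222222.
P(Region=East) = 0.08 + 0.01 + 0.11 + 0.03 + 0.05 = 0.28; P(Brand=D | Region=East) = 0.03/0.28 = 0.107143.
Difference = 0.11508.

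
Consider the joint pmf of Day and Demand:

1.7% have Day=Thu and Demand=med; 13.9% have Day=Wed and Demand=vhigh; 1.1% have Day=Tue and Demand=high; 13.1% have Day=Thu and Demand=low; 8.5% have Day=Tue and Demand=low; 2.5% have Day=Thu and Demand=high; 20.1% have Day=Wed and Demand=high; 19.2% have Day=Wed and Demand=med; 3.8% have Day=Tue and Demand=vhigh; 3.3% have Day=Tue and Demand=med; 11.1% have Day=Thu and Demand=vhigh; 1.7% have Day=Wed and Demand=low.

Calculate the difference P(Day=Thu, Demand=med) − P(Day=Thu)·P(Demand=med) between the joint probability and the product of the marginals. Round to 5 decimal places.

P(Day=Thu) = 0.131 + 0.017 + 0.025 + 0.111 = 0.284.
P(Demand=med) = 0.033 + 0.192 + 0.017 = 0.242.
P(Day=Thu, Demand=med) − P(Day=Thu)P(Demand=med) = 0.017 − 0.284×0.242 = -0.05173.

-0.05173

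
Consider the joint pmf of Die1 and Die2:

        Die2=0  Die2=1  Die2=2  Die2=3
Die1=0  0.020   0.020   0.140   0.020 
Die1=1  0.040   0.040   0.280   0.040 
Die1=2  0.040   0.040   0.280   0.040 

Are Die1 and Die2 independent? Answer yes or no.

Every cell satisfies P(Die1,Die2) = P(Die1)·P(Die2). For instance P(Die1=0) = 0.200, P(Die2=0) = 0.100, and 0.200×0.100 = 0.020 matches the joint entry. So Die1 and Die2 are independent.

yes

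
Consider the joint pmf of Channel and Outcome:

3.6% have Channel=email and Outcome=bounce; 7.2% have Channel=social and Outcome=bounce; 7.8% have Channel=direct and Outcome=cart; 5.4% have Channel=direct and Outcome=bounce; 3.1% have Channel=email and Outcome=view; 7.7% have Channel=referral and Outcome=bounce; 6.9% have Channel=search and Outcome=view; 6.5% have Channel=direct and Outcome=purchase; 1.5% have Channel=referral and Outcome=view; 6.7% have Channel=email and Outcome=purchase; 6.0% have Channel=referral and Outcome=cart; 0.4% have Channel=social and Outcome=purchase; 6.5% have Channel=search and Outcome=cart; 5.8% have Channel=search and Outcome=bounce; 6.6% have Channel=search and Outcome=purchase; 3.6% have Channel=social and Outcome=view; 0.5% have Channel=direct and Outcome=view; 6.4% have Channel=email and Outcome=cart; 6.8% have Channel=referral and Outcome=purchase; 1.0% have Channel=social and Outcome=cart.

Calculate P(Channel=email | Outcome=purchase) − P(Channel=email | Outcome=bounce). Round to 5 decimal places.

0.12694

P(Outcome=purchase) = 0.067 + 0.066 + 0.004 + 0.065 + 0.068 = 0.270; P(Channel=email | Outcome=purchase) = 0.067/0.270 = 0.248148.
P(Outcome=bounce) = 0.036 + 0.058 + 0.072 + 0.054 + 0.077 = 0.297; P(Channel=email | Outcome=bounce) = 0.036/0.297 = 0.121212.
Difference = 0.12694.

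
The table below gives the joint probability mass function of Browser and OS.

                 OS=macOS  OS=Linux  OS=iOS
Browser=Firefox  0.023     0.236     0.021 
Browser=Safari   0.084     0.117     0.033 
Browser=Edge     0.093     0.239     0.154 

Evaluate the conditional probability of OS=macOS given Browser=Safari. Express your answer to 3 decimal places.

0.359

P(Browser=Safari) = 0.084 + 0.117 + 0.033 = 0.234.
P(OS=macOS | Browser=Safari) = 0.084/0.234 = 0.359.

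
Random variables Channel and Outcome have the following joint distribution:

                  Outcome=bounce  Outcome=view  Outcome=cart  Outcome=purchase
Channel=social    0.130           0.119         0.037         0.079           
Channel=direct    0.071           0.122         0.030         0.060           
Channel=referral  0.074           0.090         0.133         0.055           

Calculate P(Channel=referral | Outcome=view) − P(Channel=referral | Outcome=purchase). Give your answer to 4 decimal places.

-0.0116

P(Outcome=view) = 0.119 + 0.122 + 0.090 = 0.331; P(Channel=referral | Outcome=view) = 0.090/0.331 = 0.27190.
P(Outcome=purchase) = 0.079 + 0.060 + 0.055 = 0.194; P(Channel=referral | Outcome=purchase) = 0.055/0.194 = 0.28351.
Difference = -0.0116.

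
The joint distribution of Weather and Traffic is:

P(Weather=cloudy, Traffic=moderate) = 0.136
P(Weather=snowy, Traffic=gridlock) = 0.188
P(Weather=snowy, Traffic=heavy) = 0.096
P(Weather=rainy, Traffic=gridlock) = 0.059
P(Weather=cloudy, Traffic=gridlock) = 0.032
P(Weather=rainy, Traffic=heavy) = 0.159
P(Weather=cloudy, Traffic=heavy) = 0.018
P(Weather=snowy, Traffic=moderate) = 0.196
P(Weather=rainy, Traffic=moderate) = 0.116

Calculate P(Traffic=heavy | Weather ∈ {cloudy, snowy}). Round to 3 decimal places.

P(Weather=cloudy) = 0.136 + 0.018 + 0.032 = 0.186.
P(Weather=snowy) = 0.196 + 0.096 + 0.188 = 0.480.
P(Weather ∈ {cloudy, snowy}) = 0.186 + 0.480 = 0.666; P(Traffic=heavy, Weather ∈ {cloudy, snowy}) = 0.018 + 0.096 = 0.114.
P(Traffic=heavy | Weather ∈ {cloudy, snowy}) = 0.114/0.666 = 0.171.

0.171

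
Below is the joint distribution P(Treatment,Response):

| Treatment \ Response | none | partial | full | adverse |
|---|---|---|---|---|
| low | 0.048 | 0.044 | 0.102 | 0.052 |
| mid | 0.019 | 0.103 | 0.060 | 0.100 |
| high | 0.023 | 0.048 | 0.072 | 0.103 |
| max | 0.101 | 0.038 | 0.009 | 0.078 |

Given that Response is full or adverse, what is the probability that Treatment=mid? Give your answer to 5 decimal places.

0.27778

P(Response=full) = 0.102 + 0.060 + 0.072 + 0.009 = 0.243.
P(Response=adverse) = 0.052 + 0.100 + 0.103 + 0.078 = 0.333.
P(Response ∈ {full, adverse}) = 0.243 + 0.333 = 0.576; P(Treatment=mid, Response ∈ {full, adverse}) = 0.060 + 0.100 = 0.160.
P(Treatment=mid | Response ∈ {full, adverse}) = 0.160/0.576 = 0.27778.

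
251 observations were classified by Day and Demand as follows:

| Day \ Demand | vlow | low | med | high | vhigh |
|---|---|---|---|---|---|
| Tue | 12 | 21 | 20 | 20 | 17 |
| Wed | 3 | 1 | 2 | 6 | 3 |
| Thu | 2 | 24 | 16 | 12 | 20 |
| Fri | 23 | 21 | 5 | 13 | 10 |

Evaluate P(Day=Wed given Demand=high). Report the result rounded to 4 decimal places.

Total with Demand=high: 20 + 6 + 12 + 13 = 51.
P(Day=Wed | Demand=high) = 6/51 = 0.1176.

0.1176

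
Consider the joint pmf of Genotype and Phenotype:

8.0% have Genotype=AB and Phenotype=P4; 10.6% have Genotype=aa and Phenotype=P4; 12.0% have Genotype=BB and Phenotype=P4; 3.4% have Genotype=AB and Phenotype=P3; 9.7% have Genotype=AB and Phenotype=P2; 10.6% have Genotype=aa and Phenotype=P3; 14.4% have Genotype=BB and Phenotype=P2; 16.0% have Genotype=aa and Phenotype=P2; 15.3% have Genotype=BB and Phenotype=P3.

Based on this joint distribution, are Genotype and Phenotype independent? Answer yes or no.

P(Genotype=BB) = 0.417 and P(Phenotype=P3) = 0.293, so their product is 0.12218, but P(Genotype=BB, Phenotype=P3) = 0.153. Since these differ, Genotype and Phenotype are not independent.

no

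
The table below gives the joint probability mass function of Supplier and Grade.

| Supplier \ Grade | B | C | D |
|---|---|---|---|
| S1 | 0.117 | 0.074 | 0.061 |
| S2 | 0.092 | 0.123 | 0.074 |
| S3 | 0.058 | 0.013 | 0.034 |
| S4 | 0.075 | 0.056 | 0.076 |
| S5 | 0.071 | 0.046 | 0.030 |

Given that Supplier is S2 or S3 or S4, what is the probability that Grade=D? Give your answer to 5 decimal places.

0.30616

P(Supplier=S2) = 0.092 + 0.123 + 0.074 = 0.289.
P(Supplier=S3) = 0.058 + 0.013 + 0.034 = 0.105.
P(Supplier=S4) = 0.075 + 0.056 + 0.076 = 0.207.
P(Supplier ∈ {S2, S3, S4}) = 0.289 + 0.105 + 0.207 = 0.601; P(Grade=D, Supplier ∈ {S2, S3, S4}) = 0.074 + 0.034 + 0.076 = 0.184.
P(Grade=D | Supplier ∈ {S2, S3, S4}) = 0.184/0.601 = 0.30616.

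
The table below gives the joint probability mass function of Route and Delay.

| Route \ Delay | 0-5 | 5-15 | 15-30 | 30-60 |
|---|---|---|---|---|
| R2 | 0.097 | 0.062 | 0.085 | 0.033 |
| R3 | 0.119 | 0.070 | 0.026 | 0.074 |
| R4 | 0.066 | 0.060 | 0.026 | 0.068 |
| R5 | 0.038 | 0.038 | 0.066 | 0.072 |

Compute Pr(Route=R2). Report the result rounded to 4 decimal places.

0.2770

P(Route=R2) = 0.097 + 0.062 + 0.085 + 0.033 = 0.277.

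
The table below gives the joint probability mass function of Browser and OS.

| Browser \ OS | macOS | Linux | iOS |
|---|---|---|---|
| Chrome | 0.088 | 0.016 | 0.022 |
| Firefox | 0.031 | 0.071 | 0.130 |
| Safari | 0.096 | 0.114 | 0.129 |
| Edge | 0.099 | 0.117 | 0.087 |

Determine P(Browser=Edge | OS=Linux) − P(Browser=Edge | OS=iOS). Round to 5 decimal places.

0.13151

P(OS=Linux) = 0.016 + 0.071 + 0.114 + 0.117 = 0.318; P(Browser=Edge | OS=Linux) = 0.117/0.318 = 0.367925.
P(OS=iOS) = 0.022 + 0.130 + 0.129 + 0.087 = 0.368; P(Browser=Edge | OS=iOS) = 0.087/0.368 = 0.236413.
Difference = 0.13151.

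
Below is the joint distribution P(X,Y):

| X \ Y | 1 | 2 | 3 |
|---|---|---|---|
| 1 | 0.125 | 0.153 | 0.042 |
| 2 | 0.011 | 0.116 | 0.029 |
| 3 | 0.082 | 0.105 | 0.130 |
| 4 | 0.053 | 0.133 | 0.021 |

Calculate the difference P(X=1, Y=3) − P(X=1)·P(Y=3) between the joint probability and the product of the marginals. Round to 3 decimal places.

P(X=1) = 0.125 + 0.153 + 0.042 = 0.320.
P(Y=3) = 0.042 + 0.029 + 0.130 + 0.021 = 0.222.
P(X=1, Y=3) − P(X=1)P(Y=3) = 0.042 − 0.320×0.222 = -0.029.

-0.029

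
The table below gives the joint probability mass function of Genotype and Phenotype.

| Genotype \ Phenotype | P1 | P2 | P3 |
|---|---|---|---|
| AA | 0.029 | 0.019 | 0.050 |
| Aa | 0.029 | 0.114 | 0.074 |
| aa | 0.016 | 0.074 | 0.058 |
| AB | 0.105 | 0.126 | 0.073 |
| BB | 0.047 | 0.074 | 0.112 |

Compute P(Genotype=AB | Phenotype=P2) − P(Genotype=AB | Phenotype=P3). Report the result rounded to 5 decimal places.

P(Phenotype=P2) = 0.019 + 0.114 + 0.074 + 0.126 + 0.074 = 0.407; P(Genotype=AB | Phenotype=P2) = 0.126/0.407 = 0.309582.
P(Phenotype=P3) = 0.050 + 0.074 + 0.058 + 0.073 + 0.112 = 0.367; P(Genotype=AB | Phenotype=P3) = 0.073/0.367 = 0.198910.
Difference = 0.11067.

0.11067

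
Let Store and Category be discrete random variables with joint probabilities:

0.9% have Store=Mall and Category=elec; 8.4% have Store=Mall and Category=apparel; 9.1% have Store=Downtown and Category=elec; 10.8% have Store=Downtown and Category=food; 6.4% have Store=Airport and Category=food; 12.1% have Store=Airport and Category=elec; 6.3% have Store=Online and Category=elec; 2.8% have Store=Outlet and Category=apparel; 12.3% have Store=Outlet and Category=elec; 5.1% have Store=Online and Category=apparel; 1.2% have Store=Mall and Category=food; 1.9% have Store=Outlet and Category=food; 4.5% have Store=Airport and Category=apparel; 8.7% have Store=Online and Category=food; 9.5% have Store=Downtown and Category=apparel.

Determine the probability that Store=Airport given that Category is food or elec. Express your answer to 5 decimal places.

P(Category=food) = 0.108 + 0.012 + 0.064 + 0.019 + 0.087 = 0.290.
P(Category=elec) = 0.091 + 0.009 + 0.121 + 0.123 + 0.063 = 0.407.
P(Category ∈ {food, elec}) = 0.290 + 0.407 = 0.697; P(Store=Airport, Category ∈ {food, elec}) = 0.064 + 0.121 = 0.185.
P(Store=Airport | Category ∈ {food, elec}) = 0.185/0.697 = 0.26542.

0.26542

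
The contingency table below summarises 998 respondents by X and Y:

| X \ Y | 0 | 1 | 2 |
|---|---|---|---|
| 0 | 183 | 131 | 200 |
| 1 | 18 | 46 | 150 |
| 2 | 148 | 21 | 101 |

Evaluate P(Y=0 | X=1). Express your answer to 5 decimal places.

Total with X=1: 18 + 46 + 150 = 214.
P(Y=0 | X=1) = 18/214 = 0.08411.

0.08411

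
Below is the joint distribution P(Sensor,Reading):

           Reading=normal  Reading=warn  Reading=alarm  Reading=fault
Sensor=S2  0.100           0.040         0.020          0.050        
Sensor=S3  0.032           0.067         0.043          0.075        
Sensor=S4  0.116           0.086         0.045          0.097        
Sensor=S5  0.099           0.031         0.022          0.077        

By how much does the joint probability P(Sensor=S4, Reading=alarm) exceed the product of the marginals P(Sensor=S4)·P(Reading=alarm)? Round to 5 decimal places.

P(Sensor=S4) = 0.116 + 0.086 + 0.045 + 0.097 = 0.344.
P(Reading=alarm) = 0.020 + 0.043 + 0.045 + 0.022 = 0.130.
P(Sensor=S4, Reading=alarm) − P(Sensor=S4)P(Reading=alarm) = 0.045 − 0.344×0.130 = 0.00028.

0.00028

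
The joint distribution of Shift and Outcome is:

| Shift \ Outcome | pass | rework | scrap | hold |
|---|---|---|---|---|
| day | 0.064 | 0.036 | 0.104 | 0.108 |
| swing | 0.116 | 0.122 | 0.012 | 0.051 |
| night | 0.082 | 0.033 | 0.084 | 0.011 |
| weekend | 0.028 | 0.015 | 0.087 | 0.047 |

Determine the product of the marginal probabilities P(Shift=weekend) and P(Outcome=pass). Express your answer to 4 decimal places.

P(Shift=weekend) = 0.028 + 0.015 + 0.087 + 0.047 = 0.177.
P(Outcome=pass) = 0.064 + 0.116 + 0.082 + 0.028 = 0.290.
Product: 0.177 × 0.290 = 0.0513.

0.0513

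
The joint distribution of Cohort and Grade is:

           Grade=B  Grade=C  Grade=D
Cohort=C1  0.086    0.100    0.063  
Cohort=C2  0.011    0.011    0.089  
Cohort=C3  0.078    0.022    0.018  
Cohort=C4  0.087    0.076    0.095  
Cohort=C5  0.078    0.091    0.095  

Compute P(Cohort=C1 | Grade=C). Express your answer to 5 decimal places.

P(Grade=C) = 0.100 + 0.011 + 0.022 + 0.076 + 0.091 = 0.300.
P(Cohort=C1 | Grade=C) = 0.100/0.300 = 0.33333.

0.33333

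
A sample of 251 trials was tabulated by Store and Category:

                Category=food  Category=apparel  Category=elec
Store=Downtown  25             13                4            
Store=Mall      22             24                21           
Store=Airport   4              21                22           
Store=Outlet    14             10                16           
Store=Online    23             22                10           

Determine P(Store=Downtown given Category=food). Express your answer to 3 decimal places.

Total with Category=food: 25 + 22 + 4 + 14 + 23 = 88.
P(Store=Downtown | Category=food) = 25/88 = 0.284.

0.284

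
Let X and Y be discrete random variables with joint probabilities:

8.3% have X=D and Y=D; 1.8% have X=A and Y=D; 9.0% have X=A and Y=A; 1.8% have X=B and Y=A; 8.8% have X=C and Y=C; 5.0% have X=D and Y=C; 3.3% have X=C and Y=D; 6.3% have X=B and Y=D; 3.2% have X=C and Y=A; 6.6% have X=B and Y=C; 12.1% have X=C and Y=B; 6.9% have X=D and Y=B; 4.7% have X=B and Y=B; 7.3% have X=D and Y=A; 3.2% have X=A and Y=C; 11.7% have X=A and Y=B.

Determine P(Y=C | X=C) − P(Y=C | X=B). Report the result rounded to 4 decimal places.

P(X=C) = 0.032 + 0.121 + 0.088 + 0.033 = 0.274; P(Y=C | X=C) = 0.088/0.274 = 0.32117.
P(X=B) = 0.018 + 0.047 + 0.066 + 0.063 = 0.194; P(Y=C | X=B) = 0.066/0.194 = 0.34021.
Difference = -0.0190.

-0.0190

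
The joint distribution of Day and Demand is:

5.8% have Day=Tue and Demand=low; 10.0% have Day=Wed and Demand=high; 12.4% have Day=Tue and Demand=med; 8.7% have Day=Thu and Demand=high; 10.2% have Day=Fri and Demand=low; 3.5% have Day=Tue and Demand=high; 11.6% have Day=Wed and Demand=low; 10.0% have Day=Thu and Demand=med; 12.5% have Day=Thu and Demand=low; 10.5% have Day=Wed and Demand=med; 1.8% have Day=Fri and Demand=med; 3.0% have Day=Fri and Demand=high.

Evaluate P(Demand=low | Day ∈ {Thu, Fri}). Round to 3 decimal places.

0.491

P(Day=Thu) = 0.125 + 0.100 + 0.087 = 0.312.
P(Day=Fri) = 0.102 + 0.018 + 0.030 = 0.150.
P(Day ∈ {Thu, Fri}) = 0.312 + 0.150 = 0.462; P(Demand=low, Day ∈ {Thu, Fri}) = 0.125 + 0.102 = 0.227.
P(Demand=low | Day ∈ {Thu, Fri}) = 0.227/0.462 = 0.491.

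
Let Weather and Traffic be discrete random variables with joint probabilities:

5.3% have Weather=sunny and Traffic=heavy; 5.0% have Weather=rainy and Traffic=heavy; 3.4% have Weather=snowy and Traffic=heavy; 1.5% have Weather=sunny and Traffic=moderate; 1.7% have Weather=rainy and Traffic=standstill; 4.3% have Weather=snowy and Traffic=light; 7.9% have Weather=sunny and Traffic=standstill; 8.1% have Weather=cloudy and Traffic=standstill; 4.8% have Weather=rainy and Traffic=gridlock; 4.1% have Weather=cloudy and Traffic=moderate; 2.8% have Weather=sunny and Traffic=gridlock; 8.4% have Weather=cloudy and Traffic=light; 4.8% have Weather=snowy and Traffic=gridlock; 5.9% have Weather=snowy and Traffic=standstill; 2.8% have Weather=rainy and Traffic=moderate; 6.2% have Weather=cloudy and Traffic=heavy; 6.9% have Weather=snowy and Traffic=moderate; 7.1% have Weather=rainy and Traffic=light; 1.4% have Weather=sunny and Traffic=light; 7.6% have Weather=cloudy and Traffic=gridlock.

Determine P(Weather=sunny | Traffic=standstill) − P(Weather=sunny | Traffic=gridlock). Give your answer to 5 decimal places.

P(Traffic=standstill) = 0.079 + 0.081 + 0.017 + 0.059 = 0.236; P(Weather=sunny | Traffic=standstill) = 0.079/0.236 = 0.334746.
P(Traffic=gridlock) = 0.028 + 0.076 + 0.048 + 0.048 = 0.200; P(Weather=sunny | Traffic=gridlock) = 0.028/0.200 = 0.140000.
Difference = 0.19475.

0.19475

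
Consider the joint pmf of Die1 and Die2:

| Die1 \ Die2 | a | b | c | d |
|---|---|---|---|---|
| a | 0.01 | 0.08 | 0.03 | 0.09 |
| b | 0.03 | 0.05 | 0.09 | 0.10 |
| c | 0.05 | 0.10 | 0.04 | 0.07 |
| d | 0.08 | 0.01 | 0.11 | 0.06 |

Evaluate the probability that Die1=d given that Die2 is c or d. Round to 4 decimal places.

P(Die2=c) = 0.03 + 0.09 + 0.04 + 0.11 = 0.27.
P(Die2=d) = 0.09 + 0.10 + 0.07 + 0.06 = 0.32.
P(Die2 ∈ {c, d}) = 0.27 + 0.32 = 0.59; P(Die1=d, Die2 ∈ {c, d}) = 0.11 + 0.06 = 0.17.
P(Die1=d | Die2 ∈ {c, d}) = 0.17/0.59 = 0.2881.

0.2881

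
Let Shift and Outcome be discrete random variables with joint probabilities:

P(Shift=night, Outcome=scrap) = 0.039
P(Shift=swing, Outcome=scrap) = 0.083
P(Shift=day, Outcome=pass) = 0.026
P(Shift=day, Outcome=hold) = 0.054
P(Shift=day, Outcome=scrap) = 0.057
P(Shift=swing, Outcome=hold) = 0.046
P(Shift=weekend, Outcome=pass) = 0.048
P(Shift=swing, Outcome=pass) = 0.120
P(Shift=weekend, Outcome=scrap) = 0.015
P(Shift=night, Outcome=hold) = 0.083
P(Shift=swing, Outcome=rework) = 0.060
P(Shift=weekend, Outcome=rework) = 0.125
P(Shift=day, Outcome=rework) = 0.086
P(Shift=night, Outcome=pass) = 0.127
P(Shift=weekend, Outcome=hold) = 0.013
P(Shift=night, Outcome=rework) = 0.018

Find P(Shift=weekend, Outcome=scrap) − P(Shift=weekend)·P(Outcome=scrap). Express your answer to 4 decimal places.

P(Shift=weekend) = 0.048 + 0.125 + 0.015 + 0.013 = 0.201.
P(Outcome=scrap) = 0.057 + 0.083 + 0.039 + 0.015 = 0.194.
P(Shift=weekend, Outcome=scrap) − P(Shift=weekend)P(Outcome=scrap) = 0.015 − 0.201×0.194 = -0.0240.

-0.0240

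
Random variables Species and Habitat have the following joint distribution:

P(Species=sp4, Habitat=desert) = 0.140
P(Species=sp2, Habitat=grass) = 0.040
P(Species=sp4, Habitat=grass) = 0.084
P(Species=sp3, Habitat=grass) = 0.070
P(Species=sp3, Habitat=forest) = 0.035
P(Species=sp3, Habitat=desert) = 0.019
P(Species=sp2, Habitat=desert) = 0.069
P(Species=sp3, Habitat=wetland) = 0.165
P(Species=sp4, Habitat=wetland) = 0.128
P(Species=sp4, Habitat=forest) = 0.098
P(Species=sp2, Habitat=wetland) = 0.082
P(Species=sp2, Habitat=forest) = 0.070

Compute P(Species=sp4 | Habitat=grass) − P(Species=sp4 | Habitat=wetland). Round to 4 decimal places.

P(Habitat=grass) = 0.040 + 0.070 + 0.084 = 0.194; P(Species=sp4 | Habitat=grass) = 0.084/0.194 = 0.43299.
P(Habitat=wetland) = 0.082 + 0.165 + 0.128 = 0.375; P(Species=sp4 | Habitat=wetland) = 0.128/0.375 = 0.34133.
Difference = 0.0917.

0.0917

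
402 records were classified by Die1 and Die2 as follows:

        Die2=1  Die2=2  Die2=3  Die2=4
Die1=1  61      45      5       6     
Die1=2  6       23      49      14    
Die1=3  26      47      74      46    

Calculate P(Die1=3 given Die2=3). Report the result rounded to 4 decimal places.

0.5781

Total with Die2=3: 5 + 49 + 74 = 128.
P(Die1=3 | Die2=3) = 74/128 = 0.5781.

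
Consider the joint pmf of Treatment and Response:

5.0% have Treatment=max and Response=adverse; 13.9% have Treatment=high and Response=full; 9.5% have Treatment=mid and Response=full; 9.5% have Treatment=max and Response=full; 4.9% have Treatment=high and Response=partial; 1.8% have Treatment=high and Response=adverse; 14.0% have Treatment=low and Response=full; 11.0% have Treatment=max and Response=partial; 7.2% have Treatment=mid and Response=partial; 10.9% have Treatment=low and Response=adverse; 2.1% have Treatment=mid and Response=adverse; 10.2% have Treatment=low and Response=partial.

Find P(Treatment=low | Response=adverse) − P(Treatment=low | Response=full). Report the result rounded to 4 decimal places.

0.2520

P(Response=adverse) = 0.109 + 0.021 + 0.018 + 0.050 = 0.198; P(Treatment=low | Response=adverse) = 0.109/0.198 = 0.55051.
P(Response=full) = 0.140 + 0.095 + 0.139 + 0.095 = 0.469; P(Treatment=low | Response=full) = 0.140/0.469 = 0.29851.
Difference = 0.2520.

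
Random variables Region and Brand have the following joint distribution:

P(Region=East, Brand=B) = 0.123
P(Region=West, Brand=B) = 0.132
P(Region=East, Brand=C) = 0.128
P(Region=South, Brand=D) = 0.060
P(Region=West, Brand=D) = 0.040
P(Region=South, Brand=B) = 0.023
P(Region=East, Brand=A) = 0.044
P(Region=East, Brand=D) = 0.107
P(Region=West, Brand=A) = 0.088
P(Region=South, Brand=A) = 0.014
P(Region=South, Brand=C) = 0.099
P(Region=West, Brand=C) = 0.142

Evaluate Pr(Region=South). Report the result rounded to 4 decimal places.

0.1960

P(Region=South) = 0.014 + 0.023 + 0.099 + 0.060 = 0.196.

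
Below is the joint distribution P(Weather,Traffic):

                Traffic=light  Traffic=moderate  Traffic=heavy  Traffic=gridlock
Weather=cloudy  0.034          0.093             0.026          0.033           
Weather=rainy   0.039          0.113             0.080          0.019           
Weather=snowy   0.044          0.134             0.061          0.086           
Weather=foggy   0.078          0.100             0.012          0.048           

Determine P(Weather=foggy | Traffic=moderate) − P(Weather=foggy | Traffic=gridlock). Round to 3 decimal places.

P(Traffic=moderate) = 0.093 + 0.113 + 0.134 + 0.100 = 0.440; P(Weather=foggy | Traffic=moderate) = 0.100/0.440 = 0.2273.
P(Traffic=gridlock) = 0.033 + 0.019 + 0.086 + 0.048 = 0.186; P(Weather=foggy | Traffic=gridlock) = 0.048/0.186 = 0.2581.
Difference = -0.031.

-0.031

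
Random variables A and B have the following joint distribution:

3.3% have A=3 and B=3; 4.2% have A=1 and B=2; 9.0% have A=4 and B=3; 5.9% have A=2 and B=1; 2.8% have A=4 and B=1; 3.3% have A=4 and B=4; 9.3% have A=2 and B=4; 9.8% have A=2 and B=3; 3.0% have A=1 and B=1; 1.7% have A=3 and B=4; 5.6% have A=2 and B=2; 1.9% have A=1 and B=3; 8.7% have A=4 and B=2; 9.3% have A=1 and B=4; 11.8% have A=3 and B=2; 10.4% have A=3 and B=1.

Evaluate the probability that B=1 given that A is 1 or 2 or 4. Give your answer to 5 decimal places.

P(A=1) = 0.030 + 0.042 + 0.019 + 0.093 = 0.184.
P(A=2) = 0.059 + 0.056 + 0.098 + 0.093 = 0.306.
P(A=4) = 0.028 + 0.087 + 0.090 + 0.033 = 0.238.
P(A ∈ {1, 2, 4}) = 0.184 + 0.306 + 0.238 = 0.728; P(B=1, A ∈ {1, 2, 4}) = 0.030 + 0.059 + 0.028 = 0.117.
P(B=1 | A ∈ {1, 2, 4}) = 0.117/0.728 = 0.16071.

0.16071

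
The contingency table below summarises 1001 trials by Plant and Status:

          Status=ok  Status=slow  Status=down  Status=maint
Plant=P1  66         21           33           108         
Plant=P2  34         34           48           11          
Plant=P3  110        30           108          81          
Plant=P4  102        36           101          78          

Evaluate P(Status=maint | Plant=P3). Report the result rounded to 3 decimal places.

Total with Plant=P3: 110 + 30 + 108 + 81 = 329.
P(Status=maint | Plant=P3) = 81/329 = 0.246.

0.246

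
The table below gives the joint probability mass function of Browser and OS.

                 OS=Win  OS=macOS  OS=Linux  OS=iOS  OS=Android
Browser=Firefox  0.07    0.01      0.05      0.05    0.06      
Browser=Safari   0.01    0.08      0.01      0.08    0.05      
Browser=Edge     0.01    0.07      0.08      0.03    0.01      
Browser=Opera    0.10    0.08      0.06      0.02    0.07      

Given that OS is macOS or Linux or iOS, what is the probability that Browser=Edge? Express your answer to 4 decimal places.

0.2903

P(OS=macOS) = 0.01 + 0.08 + 0.07 + 0.08 = 0.24.
P(OS=Linux) = 0.05 + 0.01 + 0.08 + 0.06 = 0.20.
P(OS=iOS) = 0.05 + 0.08 + 0.03 + 0.02 = 0.18.
P(OS ∈ {macOS, Linux, iOS}) = 0.24 + 0.20 + 0.18 = 0.62; P(Browser=Edge, OS ∈ {macOS, Linux, iOS}) = 0.07 + 0.08 + 0.03 = 0.18.
P(Browser=Edge | OS ∈ {macOS, Linux, iOS}) = 0.18/0.62 = 0.2903.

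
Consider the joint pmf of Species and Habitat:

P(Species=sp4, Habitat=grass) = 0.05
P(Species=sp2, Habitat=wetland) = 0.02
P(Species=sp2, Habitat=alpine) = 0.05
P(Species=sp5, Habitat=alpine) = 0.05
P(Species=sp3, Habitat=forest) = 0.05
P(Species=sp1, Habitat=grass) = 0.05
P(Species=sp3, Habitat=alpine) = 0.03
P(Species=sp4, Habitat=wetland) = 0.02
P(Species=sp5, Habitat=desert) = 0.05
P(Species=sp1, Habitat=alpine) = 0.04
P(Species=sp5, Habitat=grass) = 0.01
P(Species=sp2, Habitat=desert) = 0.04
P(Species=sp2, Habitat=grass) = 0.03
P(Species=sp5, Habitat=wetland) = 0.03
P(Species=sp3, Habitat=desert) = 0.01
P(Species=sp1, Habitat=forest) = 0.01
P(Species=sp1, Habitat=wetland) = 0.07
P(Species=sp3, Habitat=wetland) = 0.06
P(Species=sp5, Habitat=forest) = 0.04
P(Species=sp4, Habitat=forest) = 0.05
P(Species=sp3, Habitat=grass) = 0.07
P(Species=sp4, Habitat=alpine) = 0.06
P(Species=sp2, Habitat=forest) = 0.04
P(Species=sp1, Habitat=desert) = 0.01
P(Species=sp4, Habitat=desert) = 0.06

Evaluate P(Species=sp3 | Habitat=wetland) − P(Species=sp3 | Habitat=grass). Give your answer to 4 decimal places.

-0.0333

P(Habitat=wetland) = 0.07 + 0.02 + 0.06 + 0.02 + 0.03 = 0.20; P(Species=sp3 | Habitat=wetland) = 0.06/0.20 = 0.30000.
P(Habitat=grass) = 0.05 + 0.03 + 0.07 + 0.05 + 0.01 = 0.21; P(Species=sp3 | Habitat=grass) = 0.07/0.21 = 0.33333.
Difference = -0.0333.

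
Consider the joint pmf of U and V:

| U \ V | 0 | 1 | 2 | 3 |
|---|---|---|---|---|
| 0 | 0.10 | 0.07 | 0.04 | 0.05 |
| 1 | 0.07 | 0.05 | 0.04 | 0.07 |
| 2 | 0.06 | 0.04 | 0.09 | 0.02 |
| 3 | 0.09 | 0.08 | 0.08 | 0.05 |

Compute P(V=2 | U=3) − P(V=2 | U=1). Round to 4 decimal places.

P(U=3) = 0.09 + 0.08 + 0.08 + 0.05 = 0.30; P(V=2 | U=3) = 0.08/0.30 = 0.26667.
P(U=1) = 0.07 + 0.05 + 0.04 + 0.07 = 0.23; P(V=2 | U=1) = 0.04/0.23 = 0.17391.
Difference = 0.0928.

0.0928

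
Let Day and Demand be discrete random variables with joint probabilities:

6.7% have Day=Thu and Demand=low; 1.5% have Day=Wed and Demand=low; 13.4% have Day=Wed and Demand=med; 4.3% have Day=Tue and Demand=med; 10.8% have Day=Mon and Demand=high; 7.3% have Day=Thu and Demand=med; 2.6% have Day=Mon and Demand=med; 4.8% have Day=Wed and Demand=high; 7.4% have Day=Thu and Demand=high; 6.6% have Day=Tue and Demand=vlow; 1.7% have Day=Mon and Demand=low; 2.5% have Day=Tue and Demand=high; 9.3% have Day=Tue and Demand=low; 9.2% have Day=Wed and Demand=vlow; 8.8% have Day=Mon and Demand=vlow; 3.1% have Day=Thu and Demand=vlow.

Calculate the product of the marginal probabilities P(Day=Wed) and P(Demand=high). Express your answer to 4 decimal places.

P(Day=Wed) = 0.092 + 0.015 + 0.134 + 0.048 = 0.289.
P(Demand=high) = 0.108 + 0.025 + 0.048 + 0.074 = 0.255.
Product: 0.289 × 0.255 = 0.0737.

0.0737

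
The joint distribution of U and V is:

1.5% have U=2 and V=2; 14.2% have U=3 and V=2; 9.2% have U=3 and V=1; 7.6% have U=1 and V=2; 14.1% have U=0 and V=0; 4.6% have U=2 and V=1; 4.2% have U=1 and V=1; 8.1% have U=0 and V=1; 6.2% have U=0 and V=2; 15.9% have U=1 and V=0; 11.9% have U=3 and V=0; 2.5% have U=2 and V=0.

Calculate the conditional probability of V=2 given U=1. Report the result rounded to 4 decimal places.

P(U=1) = 0.159 + 0.042 + 0.076 = 0.277.
P(V=2 | U=1) = 0.076/0.277 = 0.2744.

0.2744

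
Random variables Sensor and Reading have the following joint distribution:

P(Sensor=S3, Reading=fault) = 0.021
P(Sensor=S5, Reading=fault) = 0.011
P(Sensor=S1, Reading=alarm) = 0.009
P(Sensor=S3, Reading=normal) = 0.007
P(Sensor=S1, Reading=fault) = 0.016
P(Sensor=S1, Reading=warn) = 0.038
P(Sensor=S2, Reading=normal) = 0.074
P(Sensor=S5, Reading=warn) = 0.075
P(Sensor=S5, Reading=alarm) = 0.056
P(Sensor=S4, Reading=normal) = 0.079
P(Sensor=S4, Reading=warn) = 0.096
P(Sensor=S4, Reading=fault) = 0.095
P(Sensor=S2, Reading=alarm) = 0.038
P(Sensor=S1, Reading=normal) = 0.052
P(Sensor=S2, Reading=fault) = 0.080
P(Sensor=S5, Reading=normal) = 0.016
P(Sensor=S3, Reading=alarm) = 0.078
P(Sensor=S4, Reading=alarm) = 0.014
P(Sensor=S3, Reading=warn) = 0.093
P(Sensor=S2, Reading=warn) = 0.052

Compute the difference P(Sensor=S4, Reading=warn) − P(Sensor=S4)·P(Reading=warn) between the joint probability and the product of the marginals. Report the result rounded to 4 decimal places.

P(Sensor=S4) = 0.079 + 0.096 + 0.014 + 0.095 = 0.284.
P(Reading=warn) = 0.038 + 0.052 + 0.093 + 0.096 + 0.075 = 0.354.
P(Sensor=S4, Reading=warn) − P(Sensor=S4)P(Reading=warn) = 0.096 − 0.284×0.354 = -0.0045.

-0.0045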